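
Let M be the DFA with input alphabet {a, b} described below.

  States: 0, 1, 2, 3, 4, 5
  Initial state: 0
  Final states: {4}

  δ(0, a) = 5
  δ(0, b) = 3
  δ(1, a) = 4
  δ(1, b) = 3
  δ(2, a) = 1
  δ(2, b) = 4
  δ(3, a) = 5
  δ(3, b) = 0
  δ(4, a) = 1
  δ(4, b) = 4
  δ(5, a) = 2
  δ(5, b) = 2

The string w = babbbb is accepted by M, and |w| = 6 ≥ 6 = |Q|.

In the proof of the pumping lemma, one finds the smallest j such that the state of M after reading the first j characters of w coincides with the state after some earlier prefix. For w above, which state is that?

4

State sequence: 0 -b-> 3 -a-> 5 -b-> 2 -b-> 4 -b-> 4 -b-> 4
First repeat at step 5: 4 was already visited.

The earliest repeat is at step j = 5: M is in 4, which it already visited at step i = 4.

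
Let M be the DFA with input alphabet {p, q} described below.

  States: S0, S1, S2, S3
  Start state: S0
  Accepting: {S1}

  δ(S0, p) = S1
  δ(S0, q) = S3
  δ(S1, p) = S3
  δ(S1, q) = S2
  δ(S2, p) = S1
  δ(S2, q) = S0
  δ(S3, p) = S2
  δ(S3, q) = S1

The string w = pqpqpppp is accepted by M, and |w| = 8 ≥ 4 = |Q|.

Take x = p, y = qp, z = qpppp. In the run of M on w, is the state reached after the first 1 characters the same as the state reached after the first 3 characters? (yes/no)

Run of M on the first 3 characters of w = p q p:
  step 0: S0  (start)
  step 1: S1  (read p: S0→S1)
  step 2: S2  (read q: S1→S2)
  step 3: S1  (read p: S2→S1)

After x (step 1): S1. After xy (step 3): S1.
They match, so y = qp drives M around a cycle from S1 back to itself; pumping y any number of times keeps M in S1 before reading z, and xyⁱz ∈ L(M) for every i ≥ 0.

yes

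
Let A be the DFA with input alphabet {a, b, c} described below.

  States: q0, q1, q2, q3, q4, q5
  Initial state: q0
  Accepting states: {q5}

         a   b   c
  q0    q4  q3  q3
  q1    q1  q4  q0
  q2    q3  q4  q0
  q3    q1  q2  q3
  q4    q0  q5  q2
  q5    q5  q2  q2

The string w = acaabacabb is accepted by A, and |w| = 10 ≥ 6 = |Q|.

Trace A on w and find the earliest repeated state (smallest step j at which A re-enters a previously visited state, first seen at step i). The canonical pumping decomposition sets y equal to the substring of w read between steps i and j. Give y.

Run of A on w = a c a a b a c a b b:
  step 0: q0  (start)
  step 1: q4  (read a: q0→q4)
  step 2: q2  (read c: q4→q2)
  step 3: q3  (read a: q2→q3)
  step 4: q1  (read a: q3→q1)
  step 5: q4  (read b: q1→q4)   ← first repeat (q4 seen earlier)
  step 6: q0  (read a: q4→q0)
  step 7: q3  (read c: q0→q3)
  step 8: q1  (read a: q3→q1)
  step 9: q4  (read b: q1→q4)
  step 10: q5  (read b: q4→q5)

So i = 1, j = 5, giving x = w[0:1] = a, y = w[1:5] = caab, z = w[5:10] = acabb.
Check: |xy| = 5 ≤ 6 and |y| = 4 ≥ 1. Reading y takes A from q4 back to q4, so every xyⁱz is accepted.
Pumping length from the standard proof: p = 6 (the number of states). The repeated state found above gives |xy| = j ≤ 6 and |y| = j − i ≥ 1.

caab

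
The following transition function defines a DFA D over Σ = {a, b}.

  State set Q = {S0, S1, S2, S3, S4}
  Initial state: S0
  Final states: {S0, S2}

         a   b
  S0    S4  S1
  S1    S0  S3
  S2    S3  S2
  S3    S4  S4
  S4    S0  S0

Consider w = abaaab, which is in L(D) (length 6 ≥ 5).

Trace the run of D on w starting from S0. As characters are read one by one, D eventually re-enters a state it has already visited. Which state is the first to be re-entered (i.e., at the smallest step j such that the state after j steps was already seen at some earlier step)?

S0

State sequence: S0 -a-> S4 -b-> S0 -a-> S4 -a-> S0 -a-> S4 -b-> S0
First repeat at step 2: S0 was already visited.

The earliest repeat is at step j = 2: D is in S0, which it already visited at step i = 0.
Since D has 5 states, any run of length ≥ 5 visits 5+1 states, so by pigeonhole some state repeats within the first 5 steps — that repeat gives the pumpable loop.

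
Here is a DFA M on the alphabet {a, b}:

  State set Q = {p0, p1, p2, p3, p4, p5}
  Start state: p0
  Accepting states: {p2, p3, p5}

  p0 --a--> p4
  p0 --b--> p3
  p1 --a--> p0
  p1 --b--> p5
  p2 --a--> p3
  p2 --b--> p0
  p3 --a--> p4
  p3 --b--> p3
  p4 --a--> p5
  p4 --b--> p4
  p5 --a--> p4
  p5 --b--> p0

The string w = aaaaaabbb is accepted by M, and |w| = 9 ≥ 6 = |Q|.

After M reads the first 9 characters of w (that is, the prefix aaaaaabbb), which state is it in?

State sequence: p0 -a-> p4 -a-> p5 -a-> p4 -a-> p5 -a-> p4 -a-> p5 -b-> p0 -b-> p3 -b-> p3

After reading 9 characters, M is in state p3.
(This kind of state-tracing is the core of the pumping-lemma construction: with 6 states, pigeonhole forces a repeat within the first 6 steps.)

p3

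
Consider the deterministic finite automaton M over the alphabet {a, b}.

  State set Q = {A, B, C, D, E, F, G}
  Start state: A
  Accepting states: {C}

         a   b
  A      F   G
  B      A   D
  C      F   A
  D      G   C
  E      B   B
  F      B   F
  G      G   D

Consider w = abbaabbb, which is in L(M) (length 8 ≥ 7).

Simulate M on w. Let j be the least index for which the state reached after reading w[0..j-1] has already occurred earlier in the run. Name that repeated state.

State sequence: A -a-> F -b-> F -b-> F -a-> B -a-> A -b-> G -b-> D -b-> C
First repeat at step 2: F was already visited.

The earliest repeat is at step j = 2: M is in F, which it already visited at step i = 1.
With |Q| = 7, pigeonhole forces a state repeat no later than step 7; the substring read between the first and second visits to that state can be pumped.

F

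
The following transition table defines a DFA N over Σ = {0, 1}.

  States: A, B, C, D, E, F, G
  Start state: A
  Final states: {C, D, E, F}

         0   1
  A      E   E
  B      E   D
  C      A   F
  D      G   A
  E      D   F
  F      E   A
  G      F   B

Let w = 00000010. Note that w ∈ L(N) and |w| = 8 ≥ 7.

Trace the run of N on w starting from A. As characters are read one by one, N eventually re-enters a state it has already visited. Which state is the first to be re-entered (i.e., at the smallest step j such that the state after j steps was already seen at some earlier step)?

State sequence: A -0-> E -0-> D -0-> G -0-> F -0-> E -0-> D -1-> A -0-> E
First repeat at step 5: E was already visited.

The earliest repeat is at step j = 5: N is in E, which it already visited at step i = 1.
Pumping length from the standard proof: p = 7 (the number of states). The repeated state found above gives |xy| = j ≤ 7 and |y| = j − i ≥ 1.

E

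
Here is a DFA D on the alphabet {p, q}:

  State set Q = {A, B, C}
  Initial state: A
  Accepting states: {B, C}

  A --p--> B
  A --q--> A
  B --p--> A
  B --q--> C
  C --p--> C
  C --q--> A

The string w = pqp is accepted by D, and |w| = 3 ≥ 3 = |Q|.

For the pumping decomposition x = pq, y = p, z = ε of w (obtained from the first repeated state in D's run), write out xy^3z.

pqppp

xy^3z = pq·p·p·p·ε = pqppp.
Reading y = p takes D from C back to C, so after x·y·y·y the machine is still in C, and z then leads to the accepting state C. Hence pqppp ∈ L(D).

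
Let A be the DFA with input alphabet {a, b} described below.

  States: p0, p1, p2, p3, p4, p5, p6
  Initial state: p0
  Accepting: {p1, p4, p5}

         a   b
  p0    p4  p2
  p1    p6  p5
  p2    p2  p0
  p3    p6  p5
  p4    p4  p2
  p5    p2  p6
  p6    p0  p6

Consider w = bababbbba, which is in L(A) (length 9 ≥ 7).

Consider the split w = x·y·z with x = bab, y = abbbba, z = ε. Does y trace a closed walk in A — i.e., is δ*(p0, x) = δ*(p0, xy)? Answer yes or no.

Run of A on the first 9 characters of w = b a b a b b b b a:
  step 0: p0  (start)
  step 1: p2  (read b: p0→p2)
  step 2: p2  (read a: p2→p2)
  step 3: p0  (read b: p2→p0)
  step 4: p4  (read a: p0→p4)
  step 5: p2  (read b: p4→p2)
  step 6: p0  (read b: p2→p0)
  step 7: p2  (read b: p0→p2)
  step 8: p0  (read b: p2→p0)
  step 9: p4  (read a: p0→p4)

After x (step 3): p0. After xy (step 9): p4.
They differ (p0 ≠ p4), so y is not a cycle from the state after x; this split is not the one the pumping-lemma construction produces, and pumping y need not keep the string in L(A).

no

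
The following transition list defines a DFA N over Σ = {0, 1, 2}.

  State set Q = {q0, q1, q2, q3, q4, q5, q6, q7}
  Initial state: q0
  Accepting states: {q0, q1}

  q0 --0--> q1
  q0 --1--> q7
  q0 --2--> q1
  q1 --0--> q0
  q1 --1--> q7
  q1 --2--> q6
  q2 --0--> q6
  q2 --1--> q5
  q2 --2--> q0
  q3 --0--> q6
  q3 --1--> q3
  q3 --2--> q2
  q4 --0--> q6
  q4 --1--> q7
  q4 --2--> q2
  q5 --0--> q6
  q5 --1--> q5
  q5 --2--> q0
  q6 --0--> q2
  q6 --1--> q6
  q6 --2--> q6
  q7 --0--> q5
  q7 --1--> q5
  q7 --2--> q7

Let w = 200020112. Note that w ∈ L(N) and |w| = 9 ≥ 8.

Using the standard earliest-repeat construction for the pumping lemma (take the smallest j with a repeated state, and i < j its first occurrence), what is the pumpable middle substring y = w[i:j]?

20

State sequence: q0 -2-> q1 -0-> q0 -0-> q1 -0-> q0 -2-> q1 -0-> q0 -1-> q7 -1-> q5 -2-> q0
First repeat at step 2: q0 was already visited.

So i = 0, j = 2, giving x = w[0:0] = ε, y = w[0:2] = 20, z = w[2:9] = 0020112.
Check: |xy| = 2 ≤ 8 and |y| = 2 ≥ 1. Reading y takes N from q0 back to q0, so every xyⁱz is accepted.
Since N has 8 states, any run of length ≥ 8 visits 8+1 states, so by pigeonhole some state repeats within the first 8 steps — that repeat gives the pumpable loop.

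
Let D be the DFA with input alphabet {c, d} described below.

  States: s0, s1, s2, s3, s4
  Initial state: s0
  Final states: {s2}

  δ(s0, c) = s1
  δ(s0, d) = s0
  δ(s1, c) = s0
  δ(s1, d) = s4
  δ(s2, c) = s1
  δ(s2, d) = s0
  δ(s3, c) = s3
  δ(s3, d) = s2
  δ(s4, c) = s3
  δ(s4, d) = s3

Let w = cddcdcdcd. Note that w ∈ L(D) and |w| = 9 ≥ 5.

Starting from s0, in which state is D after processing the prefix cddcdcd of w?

s4

Run of D on the first 7 characters of w = c d d c d c d:
  step 0: s0  (start)
  step 1: s1  (read c: s0→s1)
  step 2: s4  (read d: s1→s4)
  step 3: s3  (read d: s4→s3)
  step 4: s3  (read c: s3→s3)
  step 5: s2  (read d: s3→s2)
  step 6: s1  (read c: s2→s1)
  step 7: s4  (read d: s1→s4)

After reading 7 characters, D is in state s4.
(This kind of state-tracing is the core of the pumping-lemma construction: with 5 states, pigeonhole forces a repeat within the first 5 steps.)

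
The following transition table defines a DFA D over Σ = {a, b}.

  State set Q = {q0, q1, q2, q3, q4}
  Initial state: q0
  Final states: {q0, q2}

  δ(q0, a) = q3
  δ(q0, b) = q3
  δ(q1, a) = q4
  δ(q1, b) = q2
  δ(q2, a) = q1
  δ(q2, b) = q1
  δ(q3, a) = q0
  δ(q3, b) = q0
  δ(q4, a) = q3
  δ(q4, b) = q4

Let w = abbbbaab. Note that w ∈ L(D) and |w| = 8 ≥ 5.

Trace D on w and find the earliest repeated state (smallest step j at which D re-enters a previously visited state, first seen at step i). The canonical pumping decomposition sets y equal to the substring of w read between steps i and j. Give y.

ab

State sequence: q0 -a-> q3 -b-> q0 -b-> q3 -b-> q0 -b-> q3 -a-> q0 -a-> q3 -b-> q0
First repeat at step 2: q0 was already visited.

So i = 0, j = 2, giving x = w[0:0] = ε, y = w[0:2] = ab, z = w[2:8] = bbbaab.
Check: |xy| = 2 ≤ 5 and |y| = 2 ≥ 1. Reading y takes D from q0 back to q0, so every xyⁱz is accepted.
The DFA has 5 states, so the proof of the pumping lemma guarantees a repeated state among the first 5+1 visited; the segment between the two visits is the pumpable y.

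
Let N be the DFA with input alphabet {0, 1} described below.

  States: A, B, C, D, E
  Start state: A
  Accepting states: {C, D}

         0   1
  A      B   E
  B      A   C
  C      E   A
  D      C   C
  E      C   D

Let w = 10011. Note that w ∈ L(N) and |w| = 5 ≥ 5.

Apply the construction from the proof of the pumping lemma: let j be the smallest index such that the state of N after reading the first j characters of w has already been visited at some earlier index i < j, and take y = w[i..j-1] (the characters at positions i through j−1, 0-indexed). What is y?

00

State sequence: A -1-> E -0-> C -0-> E -1-> D -1-> C
First repeat at step 3: E was already visited.

So i = 1, j = 3, giving x = w[0:1] = 1, y = w[1:3] = 00, z = w[3:5] = 11.
Check: |xy| = 3 ≤ 5 and |y| = 2 ≥ 1. Reading y takes N from E back to E, so every xyⁱz is accepted.
The DFA has 5 states, so the proof of the pumping lemma guarantees a repeated state among the first 5+1 visited; the segment between the two visits is the pumpable y.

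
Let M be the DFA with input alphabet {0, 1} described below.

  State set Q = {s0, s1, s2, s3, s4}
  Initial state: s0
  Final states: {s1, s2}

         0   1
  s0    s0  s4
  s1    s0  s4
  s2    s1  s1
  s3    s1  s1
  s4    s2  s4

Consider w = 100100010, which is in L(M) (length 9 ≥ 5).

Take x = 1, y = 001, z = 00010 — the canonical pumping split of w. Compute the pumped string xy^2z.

xy^2z = 1·001·001·00010 = 100100100010.
Reading y = 001 takes M from s4 back to s4, so after x·y·y the machine is still in s4, and z then leads to the accepting state s2. Hence 100100100010 ∈ L(M).

100100100010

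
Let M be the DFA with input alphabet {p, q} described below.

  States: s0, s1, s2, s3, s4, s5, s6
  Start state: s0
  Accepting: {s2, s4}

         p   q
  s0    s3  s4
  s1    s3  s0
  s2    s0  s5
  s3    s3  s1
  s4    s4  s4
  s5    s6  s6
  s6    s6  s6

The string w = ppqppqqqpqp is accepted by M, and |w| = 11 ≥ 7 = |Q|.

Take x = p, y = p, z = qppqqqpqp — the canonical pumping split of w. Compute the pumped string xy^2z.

pppqppqqqpqp

xy^2z = p·p·p·qppqqqpqp = pppqppqqqpqp.
Reading y = p takes M from s3 back to s3, so after x·y·y the machine is still in s3, and z then leads to the accepting state s4. Hence pppqppqqqpqp ∈ L(M).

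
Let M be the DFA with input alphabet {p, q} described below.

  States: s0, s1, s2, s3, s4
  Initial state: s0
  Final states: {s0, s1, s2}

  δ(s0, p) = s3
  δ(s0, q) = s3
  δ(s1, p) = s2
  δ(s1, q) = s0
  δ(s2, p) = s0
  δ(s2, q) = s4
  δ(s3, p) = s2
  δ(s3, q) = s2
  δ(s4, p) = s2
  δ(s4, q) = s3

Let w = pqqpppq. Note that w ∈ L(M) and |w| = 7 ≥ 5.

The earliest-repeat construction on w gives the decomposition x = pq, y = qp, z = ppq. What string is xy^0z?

xy⁰z = xz = pq·ppq = pqppq.
Reading y = qp takes M from s2 back to s2, so after x the machine is still in s2, and z then leads to the accepting state s2. Hence pqppq ∈ L(M).

pqppq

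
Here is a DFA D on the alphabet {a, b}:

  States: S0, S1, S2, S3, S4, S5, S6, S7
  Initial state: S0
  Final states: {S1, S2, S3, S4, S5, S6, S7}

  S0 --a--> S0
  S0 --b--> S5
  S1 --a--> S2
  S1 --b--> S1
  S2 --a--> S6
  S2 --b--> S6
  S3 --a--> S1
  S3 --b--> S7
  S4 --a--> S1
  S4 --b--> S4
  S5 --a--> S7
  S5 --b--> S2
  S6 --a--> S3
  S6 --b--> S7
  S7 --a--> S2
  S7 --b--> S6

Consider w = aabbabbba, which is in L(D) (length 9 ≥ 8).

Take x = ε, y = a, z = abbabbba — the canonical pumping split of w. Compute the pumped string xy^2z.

xy^2z = ε·a·a·abbabbba = aaabbabbba.
Reading y = a takes D from S0 back to S0, so after x·y·y the machine is still in S0, and z then leads to the accepting state S2. Hence aaabbabbba ∈ L(D).

aaabbabbba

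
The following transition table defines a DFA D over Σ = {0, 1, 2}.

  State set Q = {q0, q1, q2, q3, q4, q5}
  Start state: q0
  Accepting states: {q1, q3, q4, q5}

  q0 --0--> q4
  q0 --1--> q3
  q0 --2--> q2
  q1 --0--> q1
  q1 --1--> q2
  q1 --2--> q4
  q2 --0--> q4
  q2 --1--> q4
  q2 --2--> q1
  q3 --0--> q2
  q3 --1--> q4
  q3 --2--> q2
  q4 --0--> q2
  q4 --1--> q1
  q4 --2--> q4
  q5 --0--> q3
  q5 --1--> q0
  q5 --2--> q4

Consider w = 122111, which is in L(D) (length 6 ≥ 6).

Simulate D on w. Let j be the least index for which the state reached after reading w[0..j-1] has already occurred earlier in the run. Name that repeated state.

q2

State sequence: q0 -1-> q3 -2-> q2 -2-> q1 -1-> q2 -1-> q4 -1-> q1
First repeat at step 4: q2 was already visited.

The earliest repeat is at step j = 4: D is in q2, which it already visited at step i = 2.
Since D has 6 states, any run of length ≥ 6 visits 6+1 states, so by pigeonhole some state repeats within the first 6 steps — that repeat gives the pumpable loop.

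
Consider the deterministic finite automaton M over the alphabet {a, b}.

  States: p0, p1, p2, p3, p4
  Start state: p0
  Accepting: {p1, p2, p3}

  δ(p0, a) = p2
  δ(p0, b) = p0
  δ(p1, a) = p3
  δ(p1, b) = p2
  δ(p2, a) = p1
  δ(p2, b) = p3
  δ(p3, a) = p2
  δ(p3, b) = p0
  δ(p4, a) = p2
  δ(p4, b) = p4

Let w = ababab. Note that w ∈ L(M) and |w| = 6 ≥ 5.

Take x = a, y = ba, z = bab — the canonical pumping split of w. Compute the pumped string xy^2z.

abababab

xy^2z = a·ba·ba·bab = abababab.
Reading y = ba takes M from p2 back to p2, so after x·y·y the machine is still in p2, and z then leads to the accepting state p3. Hence abababab ∈ L(M).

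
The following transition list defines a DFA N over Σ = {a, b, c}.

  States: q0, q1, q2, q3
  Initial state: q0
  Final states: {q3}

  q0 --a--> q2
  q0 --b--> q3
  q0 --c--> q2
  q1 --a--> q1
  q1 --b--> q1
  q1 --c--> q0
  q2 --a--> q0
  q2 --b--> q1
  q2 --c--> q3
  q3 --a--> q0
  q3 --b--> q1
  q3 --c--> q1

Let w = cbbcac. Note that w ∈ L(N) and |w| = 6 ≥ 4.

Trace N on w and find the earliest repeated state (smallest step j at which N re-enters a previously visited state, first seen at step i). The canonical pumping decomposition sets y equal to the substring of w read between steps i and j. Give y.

b

Run of N on w = c b b c a c:
  step 0: q0  (start)
  step 1: q2  (read c: q0→q2)
  step 2: q1  (read b: q2→q1)
  step 3: q1  (read b: q1→q1)   ← first repeat (q1 seen earlier)
  step 4: q0  (read c: q1→q0)
  step 5: q2  (read a: q0→q2)
  step 6: q3  (read c: q2→q3)

So i = 2, j = 3, giving x = w[0:2] = cb, y = w[2:3] = b, z = w[3:6] = cac.
Check: |xy| = 3 ≤ 4 and |y| = 1 ≥ 1. Reading y takes N from q1 back to q1, so every xyⁱz is accepted.
With |Q| = 4, pigeonhole forces a state repeat no later than step 4; the substring read between the first and second visits to that state can be pumped.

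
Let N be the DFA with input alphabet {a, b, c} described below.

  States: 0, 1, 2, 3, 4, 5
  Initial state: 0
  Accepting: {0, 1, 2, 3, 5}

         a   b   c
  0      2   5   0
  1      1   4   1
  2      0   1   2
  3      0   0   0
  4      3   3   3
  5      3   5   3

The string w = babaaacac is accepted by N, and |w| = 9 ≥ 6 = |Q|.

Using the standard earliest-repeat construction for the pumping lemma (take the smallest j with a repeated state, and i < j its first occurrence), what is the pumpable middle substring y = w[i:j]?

State sequence: 0 -b-> 5 -a-> 3 -b-> 0 -a-> 2 -a-> 0 -a-> 2 -c-> 2 -a-> 0 -c-> 0
First repeat at step 3: 0 was already visited.

So i = 0, j = 3, giving x = w[0:0] = ε, y = w[0:3] = bab, z = w[3:9] = aaacac.
Check: |xy| = 3 ≤ 6 and |y| = 3 ≥ 1. Reading y takes N from 0 back to 0, so every xyⁱz is accepted.

bab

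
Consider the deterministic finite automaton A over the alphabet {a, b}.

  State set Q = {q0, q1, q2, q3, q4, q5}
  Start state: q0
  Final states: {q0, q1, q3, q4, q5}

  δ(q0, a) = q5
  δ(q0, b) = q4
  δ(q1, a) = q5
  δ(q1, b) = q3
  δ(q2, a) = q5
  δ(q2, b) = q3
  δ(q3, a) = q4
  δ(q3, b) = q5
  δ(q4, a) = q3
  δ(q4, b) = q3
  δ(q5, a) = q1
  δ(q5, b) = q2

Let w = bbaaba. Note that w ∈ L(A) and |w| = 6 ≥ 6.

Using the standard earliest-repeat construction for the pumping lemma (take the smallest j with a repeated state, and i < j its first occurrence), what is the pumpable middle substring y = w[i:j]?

ba

Run of A on w = b b a a b a:
  step 0: q0  (start)
  step 1: q4  (read b: q0→q4)
  step 2: q3  (read b: q4→q3)
  step 3: q4  (read a: q3→q4)   ← first repeat (q4 seen earlier)
  step 4: q3  (read a: q4→q3)
  step 5: q5  (read b: q3→q5)
  step 6: q1  (read a: q5→q1)

So i = 1, j = 3, giving x = w[0:1] = b, y = w[1:3] = ba, z = w[3:6] = aba.
Check: |xy| = 3 ≤ 6 and |y| = 2 ≥ 1. Reading y takes A from q4 back to q4, so every xyⁱz is accepted.
Pumping length from the standard proof: p = 6 (the number of states). The repeated state found above gives |xy| = j ≤ 6 and |y| = j − i ≥ 1.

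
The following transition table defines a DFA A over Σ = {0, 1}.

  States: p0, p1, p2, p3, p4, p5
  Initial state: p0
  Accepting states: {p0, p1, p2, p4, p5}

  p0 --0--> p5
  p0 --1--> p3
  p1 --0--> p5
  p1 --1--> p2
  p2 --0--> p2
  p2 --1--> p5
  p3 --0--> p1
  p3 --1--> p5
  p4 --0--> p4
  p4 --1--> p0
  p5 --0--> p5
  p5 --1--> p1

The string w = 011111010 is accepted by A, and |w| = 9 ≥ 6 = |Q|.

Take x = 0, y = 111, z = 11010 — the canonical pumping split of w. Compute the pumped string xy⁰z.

xy⁰z = xz = 0·11010 = 011010.
Reading y = 111 takes A from p5 back to p5, so after x the machine is still in p5, and z then leads to the accepting state p5. Hence 011010 ∈ L(A).

011010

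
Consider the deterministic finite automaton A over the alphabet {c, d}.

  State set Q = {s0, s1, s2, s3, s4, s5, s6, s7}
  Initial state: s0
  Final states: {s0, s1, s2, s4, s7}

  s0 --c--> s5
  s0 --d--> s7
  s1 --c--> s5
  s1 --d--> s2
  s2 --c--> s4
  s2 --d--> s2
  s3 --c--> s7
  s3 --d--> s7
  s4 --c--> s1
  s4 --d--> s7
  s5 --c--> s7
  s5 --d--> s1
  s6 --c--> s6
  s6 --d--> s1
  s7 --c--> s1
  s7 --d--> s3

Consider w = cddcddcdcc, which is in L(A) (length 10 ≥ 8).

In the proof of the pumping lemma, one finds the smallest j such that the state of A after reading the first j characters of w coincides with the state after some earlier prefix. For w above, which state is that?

s7

State sequence: s0 -c-> s5 -d-> s1 -d-> s2 -c-> s4 -d-> s7 -d-> s3 -c-> s7 -d-> s3 -c-> s7 -c-> s1
First repeat at step 7: s7 was already visited.

The earliest repeat is at step j = 7: A is in s7, which it already visited at step i = 5.
Since A has 8 states, any run of length ≥ 8 visits 8+1 states, so by pigeonhole some state repeats within the first 8 steps — that repeat gives the pumpable loop.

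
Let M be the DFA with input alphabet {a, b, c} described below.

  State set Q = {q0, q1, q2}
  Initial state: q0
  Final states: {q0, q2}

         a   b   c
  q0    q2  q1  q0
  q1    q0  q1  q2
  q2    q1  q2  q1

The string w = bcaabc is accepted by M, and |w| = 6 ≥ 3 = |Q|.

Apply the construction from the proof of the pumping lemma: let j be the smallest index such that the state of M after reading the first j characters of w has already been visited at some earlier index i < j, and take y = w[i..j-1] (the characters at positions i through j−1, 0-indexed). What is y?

ca

State sequence: q0 -b-> q1 -c-> q2 -a-> q1 -a-> q0 -b-> q1 -c-> q2
First repeat at step 3: q1 was already visited.

So i = 1, j = 3, giving x = w[0:1] = b, y = w[1:3] = ca, z = w[3:6] = abc.
Check: |xy| = 3 ≤ 3 and |y| = 2 ≥ 1. Reading y takes M from q1 back to q1, so every xyⁱz is accepted.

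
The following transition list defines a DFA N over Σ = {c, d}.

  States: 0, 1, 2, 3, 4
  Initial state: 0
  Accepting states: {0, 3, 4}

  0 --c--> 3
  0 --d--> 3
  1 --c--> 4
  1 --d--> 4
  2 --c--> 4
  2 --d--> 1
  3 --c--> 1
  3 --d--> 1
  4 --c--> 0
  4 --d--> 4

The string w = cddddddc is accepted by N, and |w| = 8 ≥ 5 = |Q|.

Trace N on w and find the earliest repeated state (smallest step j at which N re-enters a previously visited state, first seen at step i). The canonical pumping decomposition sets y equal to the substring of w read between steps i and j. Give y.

Run of N on w = c d d d d d d c:
  step 0: 0  (start)
  step 1: 3  (read c: 0→3)
  step 2: 1  (read d: 3→1)
  step 3: 4  (read d: 1→4)
  step 4: 4  (read d: 4→4)   ← first repeat (4 seen earlier)
  step 5: 4  (read d: 4→4)
  step 6: 4  (read d: 4→4)
  step 7: 4  (read d: 4→4)
  step 8: 0  (read c: 4→0)

So i = 3, j = 4, giving x = w[0:3] = cdd, y = w[3:4] = d, z = w[4:8] = dddc.
Check: |xy| = 4 ≤ 5 and |y| = 1 ≥ 1. Reading y takes N from 4 back to 4, so every xyⁱz is accepted.
With |Q| = 5, pigeonhole forces a state repeat no later than step 5; the substring read between the first and second visits to that state can be pumped.

d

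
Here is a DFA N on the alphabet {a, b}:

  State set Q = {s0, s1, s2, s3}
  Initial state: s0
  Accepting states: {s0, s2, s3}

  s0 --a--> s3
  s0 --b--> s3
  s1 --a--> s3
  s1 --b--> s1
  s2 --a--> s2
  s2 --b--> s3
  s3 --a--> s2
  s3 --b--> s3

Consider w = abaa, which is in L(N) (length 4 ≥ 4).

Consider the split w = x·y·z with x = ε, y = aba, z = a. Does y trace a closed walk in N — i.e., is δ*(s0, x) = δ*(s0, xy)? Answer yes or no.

no

State sequence: s0 -a-> s3 -b-> s3 -a-> s2

After x (step 0): s0. After xy (step 3): s2.
They differ (s0 ≠ s2), so y is not a cycle from the state after x; this split is not the one the pumping-lemma construction produces, and pumping y need not keep the string in L(N).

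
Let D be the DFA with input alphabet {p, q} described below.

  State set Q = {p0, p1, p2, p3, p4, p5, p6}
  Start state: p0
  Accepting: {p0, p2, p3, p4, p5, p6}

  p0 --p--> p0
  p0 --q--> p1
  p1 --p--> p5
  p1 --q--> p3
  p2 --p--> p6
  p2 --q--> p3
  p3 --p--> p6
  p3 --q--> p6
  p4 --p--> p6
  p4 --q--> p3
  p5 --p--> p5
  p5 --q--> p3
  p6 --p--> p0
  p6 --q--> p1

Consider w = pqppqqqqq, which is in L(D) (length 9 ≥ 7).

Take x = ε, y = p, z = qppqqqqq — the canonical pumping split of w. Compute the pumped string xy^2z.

ppqppqqqqq

xy^2z = ε·p·p·qppqqqqq = ppqppqqqqq.
Reading y = p takes D from p0 back to p0, so after x·y·y the machine is still in p0, and z then leads to the accepting state p6. Hence ppqppqqqqq ∈ L(D).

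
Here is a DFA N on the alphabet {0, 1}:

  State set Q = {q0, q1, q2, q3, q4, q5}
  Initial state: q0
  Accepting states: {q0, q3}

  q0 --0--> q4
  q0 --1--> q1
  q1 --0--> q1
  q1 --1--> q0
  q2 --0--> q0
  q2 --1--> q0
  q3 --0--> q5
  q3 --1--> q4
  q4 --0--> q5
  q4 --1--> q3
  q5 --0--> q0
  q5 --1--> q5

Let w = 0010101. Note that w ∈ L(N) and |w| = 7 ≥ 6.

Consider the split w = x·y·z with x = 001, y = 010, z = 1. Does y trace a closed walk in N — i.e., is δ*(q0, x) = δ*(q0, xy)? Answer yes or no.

State sequence: q0 -0-> q4 -0-> q5 -1-> q5 -0-> q0 -1-> q1 -0-> q1

After x (step 3): q5. After xy (step 6): q1.
They differ (q5 ≠ q1), so y is not a cycle from the state after x; this split is not the one the pumping-lemma construction produces, and pumping y need not keep the string in L(N).

no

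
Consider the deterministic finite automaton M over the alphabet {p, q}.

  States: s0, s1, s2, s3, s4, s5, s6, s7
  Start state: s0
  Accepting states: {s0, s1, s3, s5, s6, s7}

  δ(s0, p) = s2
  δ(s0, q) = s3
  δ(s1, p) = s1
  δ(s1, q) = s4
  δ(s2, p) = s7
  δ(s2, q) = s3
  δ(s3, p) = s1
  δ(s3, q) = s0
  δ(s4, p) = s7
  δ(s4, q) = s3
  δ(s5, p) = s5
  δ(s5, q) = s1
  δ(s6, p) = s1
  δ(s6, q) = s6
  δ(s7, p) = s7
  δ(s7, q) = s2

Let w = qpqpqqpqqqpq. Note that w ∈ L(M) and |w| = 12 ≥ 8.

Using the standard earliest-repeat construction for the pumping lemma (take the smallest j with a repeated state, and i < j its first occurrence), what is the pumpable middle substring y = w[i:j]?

State sequence: s0 -q-> s3 -p-> s1 -q-> s4 -p-> s7 -q-> s2 -q-> s3 -p-> s1 -q-> s4 -q-> s3 -q-> s0 -p-> s2 -q-> s3
First repeat at step 6: s3 was already visited.

So i = 1, j = 6, giving x = w[0:1] = q, y = w[1:6] = pqpqq, z = w[6:12] = pqqqpq.
Check: |xy| = 6 ≤ 8 and |y| = 5 ≥ 1. Reading y takes M from s3 back to s3, so every xyⁱz is accepted.
Since M has 8 states, any run of length ≥ 8 visits 8+1 states, so by pigeonhole some state repeats within the first 8 steps — that repeat gives the pumpable loop.

pqpqq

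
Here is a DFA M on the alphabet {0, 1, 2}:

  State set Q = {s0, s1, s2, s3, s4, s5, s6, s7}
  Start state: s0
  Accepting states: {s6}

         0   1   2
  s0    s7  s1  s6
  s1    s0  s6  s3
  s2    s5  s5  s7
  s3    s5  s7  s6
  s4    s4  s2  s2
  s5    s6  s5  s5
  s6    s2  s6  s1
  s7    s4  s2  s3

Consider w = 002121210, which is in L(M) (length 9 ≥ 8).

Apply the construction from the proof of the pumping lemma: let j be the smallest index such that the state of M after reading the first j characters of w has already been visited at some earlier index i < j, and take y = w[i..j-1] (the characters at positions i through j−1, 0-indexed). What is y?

2

State sequence: s0 -0-> s7 -0-> s4 -2-> s2 -1-> s5 -2-> s5 -1-> s5 -2-> s5 -1-> s5 -0-> s6
First repeat at step 5: s5 was already visited.

So i = 4, j = 5, giving x = w[0:4] = 0021, y = w[4:5] = 2, z = w[5:9] = 1210.
Check: |xy| = 5 ≤ 8 and |y| = 1 ≥ 1. Reading y takes M from s5 back to s5, so every xyⁱz is accepted.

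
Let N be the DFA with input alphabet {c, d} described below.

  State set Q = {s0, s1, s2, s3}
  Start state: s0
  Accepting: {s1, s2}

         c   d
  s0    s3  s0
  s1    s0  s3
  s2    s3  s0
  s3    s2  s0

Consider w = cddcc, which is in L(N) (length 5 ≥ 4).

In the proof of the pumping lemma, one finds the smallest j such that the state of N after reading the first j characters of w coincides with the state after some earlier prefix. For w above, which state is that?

Run of N on w = c d d c c:
  step 0: s0  (start)
  step 1: s3  (read c: s0→s3)
  step 2: s0  (read d: s3→s0)   ← first repeat (s0 seen earlier)
  step 3: s0  (read d: s0→s0)
  step 4: s3  (read c: s0→s3)
  step 5: s2  (read c: s3→s2)

The earliest repeat is at step j = 2: N is in s0, which it already visited at step i = 0.
The DFA has 4 states, so the proof of the pumping lemma guarantees a repeated state among the first 4+1 visited; the segment between the two visits is the pumpable y.

s0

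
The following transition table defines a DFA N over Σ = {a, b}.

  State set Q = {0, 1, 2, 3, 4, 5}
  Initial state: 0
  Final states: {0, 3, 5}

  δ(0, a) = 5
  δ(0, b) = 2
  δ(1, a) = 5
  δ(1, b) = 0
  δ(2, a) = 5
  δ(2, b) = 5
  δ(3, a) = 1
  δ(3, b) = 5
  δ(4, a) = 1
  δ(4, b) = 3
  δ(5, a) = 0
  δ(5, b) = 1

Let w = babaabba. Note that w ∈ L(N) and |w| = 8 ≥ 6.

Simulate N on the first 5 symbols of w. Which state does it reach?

Run of N on the first 5 characters of w = b a b a a:
  step 0: 0  (start)
  step 1: 2  (read b: 0→2)
  step 2: 5  (read a: 2→5)
  step 3: 1  (read b: 5→1)
  step 4: 5  (read a: 1→5)
  step 5: 0  (read a: 5→0)

After reading 5 characters, N is in state 0.

0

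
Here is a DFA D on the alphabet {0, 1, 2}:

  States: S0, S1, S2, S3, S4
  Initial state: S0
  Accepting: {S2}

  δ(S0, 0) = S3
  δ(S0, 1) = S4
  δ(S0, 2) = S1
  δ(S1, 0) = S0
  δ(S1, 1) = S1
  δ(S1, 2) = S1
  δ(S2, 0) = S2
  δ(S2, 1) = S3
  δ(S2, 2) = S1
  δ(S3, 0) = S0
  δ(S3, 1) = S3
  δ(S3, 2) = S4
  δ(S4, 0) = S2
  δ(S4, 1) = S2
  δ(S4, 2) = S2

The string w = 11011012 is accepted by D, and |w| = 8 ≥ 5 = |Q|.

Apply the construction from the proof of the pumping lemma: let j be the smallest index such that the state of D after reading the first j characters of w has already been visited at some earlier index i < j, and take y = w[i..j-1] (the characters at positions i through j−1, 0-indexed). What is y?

0

State sequence: S0 -1-> S4 -1-> S2 -0-> S2 -1-> S3 -1-> S3 -0-> S0 -1-> S4 -2-> S2
First repeat at step 3: S2 was already visited.

So i = 2, j = 3, giving x = w[0:2] = 11, y = w[2:3] = 0, z = w[3:8] = 11012.
Check: |xy| = 3 ≤ 5 and |y| = 1 ≥ 1. Reading y takes D from S2 back to S2, so every xyⁱz is accepted.
Pumping length from the standard proof: p = 5 (the number of states). The repeated state found above gives |xy| = j ≤ 5 and |y| = j − i ≥ 1.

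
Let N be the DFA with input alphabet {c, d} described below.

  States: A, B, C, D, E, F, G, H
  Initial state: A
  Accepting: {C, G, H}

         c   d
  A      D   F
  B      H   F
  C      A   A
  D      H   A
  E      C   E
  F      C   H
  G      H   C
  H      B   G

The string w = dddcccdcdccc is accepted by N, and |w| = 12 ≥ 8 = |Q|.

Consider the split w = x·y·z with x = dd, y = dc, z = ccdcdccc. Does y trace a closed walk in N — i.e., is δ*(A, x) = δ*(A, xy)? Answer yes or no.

Run of N on the first 4 characters of w = d d d c:
  step 0: A  (start)
  step 1: F  (read d: A→F)
  step 2: H  (read d: F→H)
  step 3: G  (read d: H→G)
  step 4: H  (read c: G→H)

After x (step 2): H. After xy (step 4): H.
They match, so y = dc drives N around a cycle from H back to itself; pumping y any number of times keeps N in H before reading z, and xyⁱz ∈ L(N) for every i ≥ 0.

yes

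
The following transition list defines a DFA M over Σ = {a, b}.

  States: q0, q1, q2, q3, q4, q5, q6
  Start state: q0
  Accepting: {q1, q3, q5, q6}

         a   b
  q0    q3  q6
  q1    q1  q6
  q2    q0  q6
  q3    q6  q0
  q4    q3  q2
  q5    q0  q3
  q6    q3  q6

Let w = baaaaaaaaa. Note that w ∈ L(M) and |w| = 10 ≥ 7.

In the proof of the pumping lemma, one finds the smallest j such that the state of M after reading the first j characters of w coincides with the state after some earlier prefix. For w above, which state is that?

Run of M on w = b a a a a a a a a a:
  step 0: q0  (start)
  step 1: q6  (read b: q0→q6)
  step 2: q3  (read a: q6→q3)
  step 3: q6  (read a: q3→q6)   ← first repeat (q6 seen earlier)
  step 4: q3  (read a: q6→q3)
  step 5: q6  (read a: q3→q6)
  step 6: q3  (read a: q6→q3)
  step 7: q6  (read a: q3→q6)
  step 8: q3  (read a: q6→q3)
  step 9: q6  (read a: q3→q6)
  step 10: q3  (read a: q6→q3)

The earliest repeat is at step j = 3: M is in q6, which it already visited at step i = 1.
Pumping length from the standard proof: p = 7 (the number of states). The repeated state found above gives |xy| = j ≤ 7 and |y| = j − i ≥ 1.

q6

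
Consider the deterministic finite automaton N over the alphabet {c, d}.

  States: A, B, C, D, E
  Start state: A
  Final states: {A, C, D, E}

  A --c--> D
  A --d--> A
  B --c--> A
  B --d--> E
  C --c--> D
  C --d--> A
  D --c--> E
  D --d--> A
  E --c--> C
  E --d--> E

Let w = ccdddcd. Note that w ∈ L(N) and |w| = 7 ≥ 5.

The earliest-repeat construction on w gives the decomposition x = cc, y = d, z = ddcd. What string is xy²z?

ccddddcd

xy^2z = cc·d·d·ddcd = ccddddcd.
Reading y = d takes N from E back to E, so after x·y·y the machine is still in E, and z then leads to the accepting state A. Hence ccddddcd ∈ L(N).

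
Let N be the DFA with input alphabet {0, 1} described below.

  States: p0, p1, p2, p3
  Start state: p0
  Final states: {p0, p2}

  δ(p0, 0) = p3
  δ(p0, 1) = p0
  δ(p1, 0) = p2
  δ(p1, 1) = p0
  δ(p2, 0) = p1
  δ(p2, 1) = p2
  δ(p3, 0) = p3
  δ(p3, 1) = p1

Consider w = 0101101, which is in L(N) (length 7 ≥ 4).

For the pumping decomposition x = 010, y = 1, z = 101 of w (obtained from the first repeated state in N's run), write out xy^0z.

010101

xy⁰z = xz = 010·101 = 010101.
Reading y = 1 takes N from p2 back to p2, so after x the machine is still in p2, and z then leads to the accepting state p0. Hence 010101 ∈ L(N).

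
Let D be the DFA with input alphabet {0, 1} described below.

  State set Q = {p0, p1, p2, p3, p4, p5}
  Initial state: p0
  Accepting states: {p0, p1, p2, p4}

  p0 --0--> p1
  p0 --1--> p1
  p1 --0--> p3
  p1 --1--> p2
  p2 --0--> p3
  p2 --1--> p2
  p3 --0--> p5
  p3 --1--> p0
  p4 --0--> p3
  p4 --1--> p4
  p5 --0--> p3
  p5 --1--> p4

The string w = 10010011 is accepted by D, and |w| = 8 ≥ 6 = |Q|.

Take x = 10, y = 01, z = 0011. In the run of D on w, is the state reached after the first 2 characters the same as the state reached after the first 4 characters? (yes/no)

no

State sequence: p0 -1-> p1 -0-> p3 -0-> p5 -1-> p4

After x (step 2): p3. After xy (step 4): p4.
They differ (p3 ≠ p4), so y is not a cycle from the state after x; this split is not the one the pumping-lemma construction produces, and pumping y need not keep the string in L(D).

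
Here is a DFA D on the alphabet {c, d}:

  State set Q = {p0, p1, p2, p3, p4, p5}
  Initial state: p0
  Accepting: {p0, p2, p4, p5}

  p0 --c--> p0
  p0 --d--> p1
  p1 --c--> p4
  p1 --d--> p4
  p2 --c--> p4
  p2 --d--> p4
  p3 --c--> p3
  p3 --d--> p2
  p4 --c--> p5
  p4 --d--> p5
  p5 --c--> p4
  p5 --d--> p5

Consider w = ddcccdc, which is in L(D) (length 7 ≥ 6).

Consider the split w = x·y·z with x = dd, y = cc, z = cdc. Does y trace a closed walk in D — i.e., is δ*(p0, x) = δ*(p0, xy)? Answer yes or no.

yes

Run of D on the first 4 characters of w = d d c c:
  step 0: p0  (start)
  step 1: p1  (read d: p0→p1)
  step 2: p4  (read d: p1→p4)
  step 3: p5  (read c: p4→p5)
  step 4: p4  (read c: p5→p4)

After x (step 2): p4. After xy (step 4): p4.
They match, so y = cc drives D around a cycle from p4 back to itself; pumping y any number of times keeps D in p4 before reading z, and xyⁱz ∈ L(D) for every i ≥ 0.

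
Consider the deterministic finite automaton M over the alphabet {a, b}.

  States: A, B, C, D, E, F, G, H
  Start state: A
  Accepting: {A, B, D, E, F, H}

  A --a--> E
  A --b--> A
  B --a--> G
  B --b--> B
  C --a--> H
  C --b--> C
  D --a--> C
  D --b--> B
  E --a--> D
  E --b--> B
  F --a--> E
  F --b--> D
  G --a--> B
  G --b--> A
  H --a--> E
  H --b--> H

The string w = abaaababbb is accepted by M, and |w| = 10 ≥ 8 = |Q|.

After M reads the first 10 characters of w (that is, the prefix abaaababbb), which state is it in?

Run of M on the first 10 characters of w = a b a a a b a b b b:
  step 0: A  (start)
  step 1: E  (read a: A→E)
  step 2: B  (read b: E→B)
  step 3: G  (read a: B→G)
  step 4: B  (read a: G→B)
  step 5: G  (read a: B→G)
  step 6: A  (read b: G→A)
  step 7: E  (read a: A→E)
  step 8: B  (read b: E→B)
  step 9: B  (read b: B→B)
  step 10: B  (read b: B→B)

After reading 10 characters, M is in state B.

B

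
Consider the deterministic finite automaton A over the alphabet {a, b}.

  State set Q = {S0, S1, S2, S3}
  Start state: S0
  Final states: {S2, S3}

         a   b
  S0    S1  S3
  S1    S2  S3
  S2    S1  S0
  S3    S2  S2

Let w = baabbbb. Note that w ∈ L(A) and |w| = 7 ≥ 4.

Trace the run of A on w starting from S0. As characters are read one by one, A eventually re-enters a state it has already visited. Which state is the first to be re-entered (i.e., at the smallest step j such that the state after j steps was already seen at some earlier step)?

S3

State sequence: S0 -b-> S3 -a-> S2 -a-> S1 -b-> S3 -b-> S2 -b-> S0 -b-> S3
First repeat at step 4: S3 was already visited.

The earliest repeat is at step j = 4: A is in S3, which it already visited at step i = 1.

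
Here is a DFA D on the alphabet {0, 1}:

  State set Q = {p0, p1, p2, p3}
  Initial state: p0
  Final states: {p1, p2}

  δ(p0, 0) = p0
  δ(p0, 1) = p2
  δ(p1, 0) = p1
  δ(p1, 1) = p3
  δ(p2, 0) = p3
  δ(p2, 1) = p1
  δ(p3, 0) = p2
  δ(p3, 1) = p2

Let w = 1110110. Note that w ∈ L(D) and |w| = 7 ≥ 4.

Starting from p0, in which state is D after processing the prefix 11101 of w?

Run of D on the first 5 characters of w = 1 1 1 0 1:
  step 0: p0  (start)
  step 1: p2  (read 1: p0→p2)
  step 2: p1  (read 1: p2→p1)
  step 3: p3  (read 1: p1→p3)
  step 4: p2  (read 0: p3→p2)
  step 5: p1  (read 1: p2→p1)

After reading 5 characters, D is in state p1.
(This kind of state-tracing is the core of the pumping-lemma construction: with 4 states, pigeonhole forces a repeat within the first 4 steps.)

p1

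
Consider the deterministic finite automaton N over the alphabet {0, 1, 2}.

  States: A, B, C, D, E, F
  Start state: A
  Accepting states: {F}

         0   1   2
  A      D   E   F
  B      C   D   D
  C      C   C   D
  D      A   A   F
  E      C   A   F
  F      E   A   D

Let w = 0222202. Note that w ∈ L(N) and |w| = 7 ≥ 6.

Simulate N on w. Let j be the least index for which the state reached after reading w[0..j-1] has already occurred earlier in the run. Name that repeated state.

Run of N on w = 0 2 2 2 2 0 2:
  step 0: A  (start)
  step 1: D  (read 0: A→D)
  step 2: F  (read 2: D→F)
  step 3: D  (read 2: F→D)   ← first repeat (D seen earlier)
  step 4: F  (read 2: D→F)
  step 5: D  (read 2: F→D)
  step 6: A  (read 0: D→A)
  step 7: F  (read 2: A→F)

The earliest repeat is at step j = 3: N is in D, which it already visited at step i = 1.
With |Q| = 6, pigeonhole forces a state repeat no later than step 6; the substring read between the first and second visits to that state can be pumped.

D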